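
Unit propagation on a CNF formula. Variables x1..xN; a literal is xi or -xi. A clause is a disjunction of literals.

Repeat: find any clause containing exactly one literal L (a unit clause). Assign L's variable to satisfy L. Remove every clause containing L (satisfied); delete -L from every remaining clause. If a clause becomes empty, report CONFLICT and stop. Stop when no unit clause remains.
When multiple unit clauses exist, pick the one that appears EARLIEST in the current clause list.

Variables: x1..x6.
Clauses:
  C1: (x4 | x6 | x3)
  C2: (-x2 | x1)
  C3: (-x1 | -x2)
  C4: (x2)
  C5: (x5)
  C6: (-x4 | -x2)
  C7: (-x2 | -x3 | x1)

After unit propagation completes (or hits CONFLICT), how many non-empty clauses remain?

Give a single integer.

unit clause [2] forces x2=T; simplify:
  drop -2 from [-2, 1] -> [1]
  drop -2 from [-1, -2] -> [-1]
  drop -2 from [-4, -2] -> [-4]
  drop -2 from [-2, -3, 1] -> [-3, 1]
  satisfied 1 clause(s); 6 remain; assigned so far: [2]
unit clause [1] forces x1=T; simplify:
  drop -1 from [-1] -> [] (empty!)
  satisfied 2 clause(s); 4 remain; assigned so far: [1, 2]
CONFLICT (empty clause)

Answer: 3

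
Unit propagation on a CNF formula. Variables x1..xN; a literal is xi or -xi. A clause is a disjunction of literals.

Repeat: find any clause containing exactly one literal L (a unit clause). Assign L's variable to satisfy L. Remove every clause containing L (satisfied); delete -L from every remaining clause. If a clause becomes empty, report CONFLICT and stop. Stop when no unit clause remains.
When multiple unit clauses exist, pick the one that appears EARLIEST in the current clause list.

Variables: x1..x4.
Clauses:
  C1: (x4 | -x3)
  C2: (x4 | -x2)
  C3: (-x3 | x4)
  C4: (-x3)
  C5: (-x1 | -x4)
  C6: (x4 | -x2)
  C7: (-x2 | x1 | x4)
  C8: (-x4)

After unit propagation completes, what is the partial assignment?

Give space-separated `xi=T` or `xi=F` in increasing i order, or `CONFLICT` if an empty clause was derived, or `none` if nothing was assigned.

Answer: x2=F x3=F x4=F

Derivation:
unit clause [-3] forces x3=F; simplify:
  satisfied 3 clause(s); 5 remain; assigned so far: [3]
unit clause [-4] forces x4=F; simplify:
  drop 4 from [4, -2] -> [-2]
  drop 4 from [4, -2] -> [-2]
  drop 4 from [-2, 1, 4] -> [-2, 1]
  satisfied 2 clause(s); 3 remain; assigned so far: [3, 4]
unit clause [-2] forces x2=F; simplify:
  satisfied 3 clause(s); 0 remain; assigned so far: [2, 3, 4]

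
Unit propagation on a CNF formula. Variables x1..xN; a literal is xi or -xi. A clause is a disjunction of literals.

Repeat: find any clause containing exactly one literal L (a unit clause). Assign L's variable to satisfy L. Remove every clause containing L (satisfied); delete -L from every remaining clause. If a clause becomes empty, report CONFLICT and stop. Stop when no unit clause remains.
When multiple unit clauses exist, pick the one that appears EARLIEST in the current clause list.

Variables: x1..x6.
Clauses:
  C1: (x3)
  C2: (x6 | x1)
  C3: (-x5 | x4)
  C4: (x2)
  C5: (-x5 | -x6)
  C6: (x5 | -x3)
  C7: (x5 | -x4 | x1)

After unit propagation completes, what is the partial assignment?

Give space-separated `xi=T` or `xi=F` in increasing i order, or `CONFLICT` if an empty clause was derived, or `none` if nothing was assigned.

Answer: x1=T x2=T x3=T x4=T x5=T x6=F

Derivation:
unit clause [3] forces x3=T; simplify:
  drop -3 from [5, -3] -> [5]
  satisfied 1 clause(s); 6 remain; assigned so far: [3]
unit clause [2] forces x2=T; simplify:
  satisfied 1 clause(s); 5 remain; assigned so far: [2, 3]
unit clause [5] forces x5=T; simplify:
  drop -5 from [-5, 4] -> [4]
  drop -5 from [-5, -6] -> [-6]
  satisfied 2 clause(s); 3 remain; assigned so far: [2, 3, 5]
unit clause [4] forces x4=T; simplify:
  satisfied 1 clause(s); 2 remain; assigned so far: [2, 3, 4, 5]
unit clause [-6] forces x6=F; simplify:
  drop 6 from [6, 1] -> [1]
  satisfied 1 clause(s); 1 remain; assigned so far: [2, 3, 4, 5, 6]
unit clause [1] forces x1=T; simplify:
  satisfied 1 clause(s); 0 remain; assigned so far: [1, 2, 3, 4, 5, 6]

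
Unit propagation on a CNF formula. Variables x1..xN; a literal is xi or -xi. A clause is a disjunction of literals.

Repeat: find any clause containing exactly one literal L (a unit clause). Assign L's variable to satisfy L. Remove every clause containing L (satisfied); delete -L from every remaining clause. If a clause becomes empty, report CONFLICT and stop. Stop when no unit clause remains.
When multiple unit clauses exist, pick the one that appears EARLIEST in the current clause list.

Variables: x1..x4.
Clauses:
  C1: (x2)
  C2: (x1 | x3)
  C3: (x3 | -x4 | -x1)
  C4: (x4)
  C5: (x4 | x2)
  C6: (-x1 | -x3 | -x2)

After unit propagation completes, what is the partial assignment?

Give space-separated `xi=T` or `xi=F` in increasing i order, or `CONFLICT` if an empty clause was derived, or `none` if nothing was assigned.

Answer: x2=T x4=T

Derivation:
unit clause [2] forces x2=T; simplify:
  drop -2 from [-1, -3, -2] -> [-1, -3]
  satisfied 2 clause(s); 4 remain; assigned so far: [2]
unit clause [4] forces x4=T; simplify:
  drop -4 from [3, -4, -1] -> [3, -1]
  satisfied 1 clause(s); 3 remain; assigned so far: [2, 4]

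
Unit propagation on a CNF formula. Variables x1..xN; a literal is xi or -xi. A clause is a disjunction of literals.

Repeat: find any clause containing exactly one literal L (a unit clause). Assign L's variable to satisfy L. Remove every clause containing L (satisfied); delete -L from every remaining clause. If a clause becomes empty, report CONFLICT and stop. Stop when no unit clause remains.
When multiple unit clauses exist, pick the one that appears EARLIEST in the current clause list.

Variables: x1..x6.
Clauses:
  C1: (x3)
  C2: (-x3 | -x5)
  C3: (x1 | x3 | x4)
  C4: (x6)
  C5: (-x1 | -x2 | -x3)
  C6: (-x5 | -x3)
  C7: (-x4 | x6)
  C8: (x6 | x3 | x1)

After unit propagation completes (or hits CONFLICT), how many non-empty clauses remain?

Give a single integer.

unit clause [3] forces x3=T; simplify:
  drop -3 from [-3, -5] -> [-5]
  drop -3 from [-1, -2, -3] -> [-1, -2]
  drop -3 from [-5, -3] -> [-5]
  satisfied 3 clause(s); 5 remain; assigned so far: [3]
unit clause [-5] forces x5=F; simplify:
  satisfied 2 clause(s); 3 remain; assigned so far: [3, 5]
unit clause [6] forces x6=T; simplify:
  satisfied 2 clause(s); 1 remain; assigned so far: [3, 5, 6]

Answer: 1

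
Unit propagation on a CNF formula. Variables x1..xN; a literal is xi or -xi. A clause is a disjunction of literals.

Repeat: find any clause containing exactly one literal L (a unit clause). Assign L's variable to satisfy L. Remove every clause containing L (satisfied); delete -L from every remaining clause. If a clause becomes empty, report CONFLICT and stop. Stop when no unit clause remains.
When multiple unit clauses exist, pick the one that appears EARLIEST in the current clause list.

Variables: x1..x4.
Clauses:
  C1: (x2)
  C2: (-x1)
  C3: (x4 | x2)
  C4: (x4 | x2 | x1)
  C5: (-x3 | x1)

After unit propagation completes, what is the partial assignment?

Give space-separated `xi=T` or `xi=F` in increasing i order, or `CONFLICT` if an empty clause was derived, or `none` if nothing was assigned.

unit clause [2] forces x2=T; simplify:
  satisfied 3 clause(s); 2 remain; assigned so far: [2]
unit clause [-1] forces x1=F; simplify:
  drop 1 from [-3, 1] -> [-3]
  satisfied 1 clause(s); 1 remain; assigned so far: [1, 2]
unit clause [-3] forces x3=F; simplify:
  satisfied 1 clause(s); 0 remain; assigned so far: [1, 2, 3]

Answer: x1=F x2=T x3=F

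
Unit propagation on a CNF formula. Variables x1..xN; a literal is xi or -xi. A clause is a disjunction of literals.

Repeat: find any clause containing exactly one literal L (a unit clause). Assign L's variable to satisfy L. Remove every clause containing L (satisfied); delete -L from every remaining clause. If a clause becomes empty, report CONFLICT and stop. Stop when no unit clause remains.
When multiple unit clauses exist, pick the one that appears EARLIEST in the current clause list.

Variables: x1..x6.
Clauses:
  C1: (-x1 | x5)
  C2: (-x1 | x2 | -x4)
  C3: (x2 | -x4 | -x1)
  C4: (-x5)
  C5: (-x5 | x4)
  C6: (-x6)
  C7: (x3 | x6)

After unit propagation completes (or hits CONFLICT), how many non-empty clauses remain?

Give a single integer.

unit clause [-5] forces x5=F; simplify:
  drop 5 from [-1, 5] -> [-1]
  satisfied 2 clause(s); 5 remain; assigned so far: [5]
unit clause [-1] forces x1=F; simplify:
  satisfied 3 clause(s); 2 remain; assigned so far: [1, 5]
unit clause [-6] forces x6=F; simplify:
  drop 6 from [3, 6] -> [3]
  satisfied 1 clause(s); 1 remain; assigned so far: [1, 5, 6]
unit clause [3] forces x3=T; simplify:
  satisfied 1 clause(s); 0 remain; assigned so far: [1, 3, 5, 6]

Answer: 0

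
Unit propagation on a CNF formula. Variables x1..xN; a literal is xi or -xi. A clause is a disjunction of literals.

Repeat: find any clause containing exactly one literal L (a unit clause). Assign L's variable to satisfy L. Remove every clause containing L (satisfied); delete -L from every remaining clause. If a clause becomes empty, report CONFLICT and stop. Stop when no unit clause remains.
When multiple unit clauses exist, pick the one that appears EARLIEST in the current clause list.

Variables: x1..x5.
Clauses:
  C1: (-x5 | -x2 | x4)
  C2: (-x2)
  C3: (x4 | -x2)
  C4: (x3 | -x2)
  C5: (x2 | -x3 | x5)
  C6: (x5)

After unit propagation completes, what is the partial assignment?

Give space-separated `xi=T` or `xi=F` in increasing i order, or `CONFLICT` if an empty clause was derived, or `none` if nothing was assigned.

unit clause [-2] forces x2=F; simplify:
  drop 2 from [2, -3, 5] -> [-3, 5]
  satisfied 4 clause(s); 2 remain; assigned so far: [2]
unit clause [5] forces x5=T; simplify:
  satisfied 2 clause(s); 0 remain; assigned so far: [2, 5]

Answer: x2=F x5=T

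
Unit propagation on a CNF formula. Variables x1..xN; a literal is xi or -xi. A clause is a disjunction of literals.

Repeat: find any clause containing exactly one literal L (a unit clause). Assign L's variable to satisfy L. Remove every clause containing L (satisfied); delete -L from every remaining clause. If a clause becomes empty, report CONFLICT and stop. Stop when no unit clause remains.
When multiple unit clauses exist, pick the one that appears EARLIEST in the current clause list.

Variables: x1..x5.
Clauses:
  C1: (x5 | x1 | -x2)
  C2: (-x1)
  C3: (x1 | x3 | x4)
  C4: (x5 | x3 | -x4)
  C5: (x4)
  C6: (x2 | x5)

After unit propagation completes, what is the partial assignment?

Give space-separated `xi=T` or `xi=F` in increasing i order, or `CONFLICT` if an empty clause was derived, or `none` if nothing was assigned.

Answer: x1=F x4=T

Derivation:
unit clause [-1] forces x1=F; simplify:
  drop 1 from [5, 1, -2] -> [5, -2]
  drop 1 from [1, 3, 4] -> [3, 4]
  satisfied 1 clause(s); 5 remain; assigned so far: [1]
unit clause [4] forces x4=T; simplify:
  drop -4 from [5, 3, -4] -> [5, 3]
  satisfied 2 clause(s); 3 remain; assigned so far: [1, 4]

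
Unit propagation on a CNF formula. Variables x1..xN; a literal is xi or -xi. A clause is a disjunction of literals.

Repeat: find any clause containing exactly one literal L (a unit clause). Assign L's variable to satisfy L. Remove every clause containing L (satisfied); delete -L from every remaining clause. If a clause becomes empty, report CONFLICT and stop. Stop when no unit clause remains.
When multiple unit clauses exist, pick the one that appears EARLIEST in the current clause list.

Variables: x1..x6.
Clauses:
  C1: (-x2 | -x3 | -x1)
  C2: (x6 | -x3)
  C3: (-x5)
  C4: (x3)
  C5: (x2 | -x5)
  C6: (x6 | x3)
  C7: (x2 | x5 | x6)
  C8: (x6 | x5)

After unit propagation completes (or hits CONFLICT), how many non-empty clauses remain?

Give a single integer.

unit clause [-5] forces x5=F; simplify:
  drop 5 from [2, 5, 6] -> [2, 6]
  drop 5 from [6, 5] -> [6]
  satisfied 2 clause(s); 6 remain; assigned so far: [5]
unit clause [3] forces x3=T; simplify:
  drop -3 from [-2, -3, -1] -> [-2, -1]
  drop -3 from [6, -3] -> [6]
  satisfied 2 clause(s); 4 remain; assigned so far: [3, 5]
unit clause [6] forces x6=T; simplify:
  satisfied 3 clause(s); 1 remain; assigned so far: [3, 5, 6]

Answer: 1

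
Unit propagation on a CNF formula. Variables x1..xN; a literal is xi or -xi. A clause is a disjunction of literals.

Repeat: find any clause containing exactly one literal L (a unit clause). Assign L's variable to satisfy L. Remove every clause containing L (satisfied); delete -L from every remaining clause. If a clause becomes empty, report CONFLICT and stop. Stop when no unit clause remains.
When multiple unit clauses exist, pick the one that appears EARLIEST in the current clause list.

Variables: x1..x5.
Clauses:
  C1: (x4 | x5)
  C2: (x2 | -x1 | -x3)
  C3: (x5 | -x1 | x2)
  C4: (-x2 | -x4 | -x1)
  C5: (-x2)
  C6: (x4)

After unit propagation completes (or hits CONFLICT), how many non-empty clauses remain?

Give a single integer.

unit clause [-2] forces x2=F; simplify:
  drop 2 from [2, -1, -3] -> [-1, -3]
  drop 2 from [5, -1, 2] -> [5, -1]
  satisfied 2 clause(s); 4 remain; assigned so far: [2]
unit clause [4] forces x4=T; simplify:
  satisfied 2 clause(s); 2 remain; assigned so far: [2, 4]

Answer: 2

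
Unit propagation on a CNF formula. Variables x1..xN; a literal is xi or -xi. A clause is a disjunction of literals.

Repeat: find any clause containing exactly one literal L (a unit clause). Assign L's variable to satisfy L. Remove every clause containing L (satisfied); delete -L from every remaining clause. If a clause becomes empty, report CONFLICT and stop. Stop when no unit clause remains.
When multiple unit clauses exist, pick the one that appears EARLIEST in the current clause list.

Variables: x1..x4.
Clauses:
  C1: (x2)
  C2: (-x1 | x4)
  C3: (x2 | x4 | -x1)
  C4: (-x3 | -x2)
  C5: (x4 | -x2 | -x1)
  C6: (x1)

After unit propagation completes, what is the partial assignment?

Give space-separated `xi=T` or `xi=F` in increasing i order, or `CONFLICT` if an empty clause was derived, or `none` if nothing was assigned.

Answer: x1=T x2=T x3=F x4=T

Derivation:
unit clause [2] forces x2=T; simplify:
  drop -2 from [-3, -2] -> [-3]
  drop -2 from [4, -2, -1] -> [4, -1]
  satisfied 2 clause(s); 4 remain; assigned so far: [2]
unit clause [-3] forces x3=F; simplify:
  satisfied 1 clause(s); 3 remain; assigned so far: [2, 3]
unit clause [1] forces x1=T; simplify:
  drop -1 from [-1, 4] -> [4]
  drop -1 from [4, -1] -> [4]
  satisfied 1 clause(s); 2 remain; assigned so far: [1, 2, 3]
unit clause [4] forces x4=T; simplify:
  satisfied 2 clause(s); 0 remain; assigned so far: [1, 2, 3, 4]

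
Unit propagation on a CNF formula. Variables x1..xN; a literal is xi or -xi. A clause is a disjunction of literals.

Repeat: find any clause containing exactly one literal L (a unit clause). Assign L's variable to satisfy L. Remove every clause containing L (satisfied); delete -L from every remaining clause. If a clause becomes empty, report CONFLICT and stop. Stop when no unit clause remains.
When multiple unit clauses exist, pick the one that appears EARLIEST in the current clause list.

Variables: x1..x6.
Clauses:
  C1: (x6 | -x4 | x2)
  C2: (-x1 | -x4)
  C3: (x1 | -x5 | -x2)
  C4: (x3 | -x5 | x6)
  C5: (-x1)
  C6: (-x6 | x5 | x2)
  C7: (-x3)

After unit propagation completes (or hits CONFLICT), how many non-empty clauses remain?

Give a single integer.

unit clause [-1] forces x1=F; simplify:
  drop 1 from [1, -5, -2] -> [-5, -2]
  satisfied 2 clause(s); 5 remain; assigned so far: [1]
unit clause [-3] forces x3=F; simplify:
  drop 3 from [3, -5, 6] -> [-5, 6]
  satisfied 1 clause(s); 4 remain; assigned so far: [1, 3]

Answer: 4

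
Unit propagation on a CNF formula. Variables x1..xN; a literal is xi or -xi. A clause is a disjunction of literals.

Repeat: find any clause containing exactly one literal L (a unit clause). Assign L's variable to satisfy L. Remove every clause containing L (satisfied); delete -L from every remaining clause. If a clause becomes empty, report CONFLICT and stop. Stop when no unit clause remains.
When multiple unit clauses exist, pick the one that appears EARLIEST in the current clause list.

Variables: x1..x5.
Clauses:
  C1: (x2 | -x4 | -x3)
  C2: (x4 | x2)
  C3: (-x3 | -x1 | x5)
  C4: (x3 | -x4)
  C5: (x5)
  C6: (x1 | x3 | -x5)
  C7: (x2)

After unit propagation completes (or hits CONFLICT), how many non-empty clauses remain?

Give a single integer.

unit clause [5] forces x5=T; simplify:
  drop -5 from [1, 3, -5] -> [1, 3]
  satisfied 2 clause(s); 5 remain; assigned so far: [5]
unit clause [2] forces x2=T; simplify:
  satisfied 3 clause(s); 2 remain; assigned so far: [2, 5]

Answer: 2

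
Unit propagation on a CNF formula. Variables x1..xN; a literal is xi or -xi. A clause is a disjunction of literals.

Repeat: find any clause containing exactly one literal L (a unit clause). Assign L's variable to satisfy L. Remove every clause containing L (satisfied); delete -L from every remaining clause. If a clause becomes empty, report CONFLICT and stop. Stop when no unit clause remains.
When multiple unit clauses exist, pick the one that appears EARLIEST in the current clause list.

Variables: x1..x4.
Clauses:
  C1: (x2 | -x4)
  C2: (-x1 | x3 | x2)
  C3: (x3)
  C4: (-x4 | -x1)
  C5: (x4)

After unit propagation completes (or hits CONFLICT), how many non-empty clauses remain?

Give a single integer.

unit clause [3] forces x3=T; simplify:
  satisfied 2 clause(s); 3 remain; assigned so far: [3]
unit clause [4] forces x4=T; simplify:
  drop -4 from [2, -4] -> [2]
  drop -4 from [-4, -1] -> [-1]
  satisfied 1 clause(s); 2 remain; assigned so far: [3, 4]
unit clause [2] forces x2=T; simplify:
  satisfied 1 clause(s); 1 remain; assigned so far: [2, 3, 4]
unit clause [-1] forces x1=F; simplify:
  satisfied 1 clause(s); 0 remain; assigned so far: [1, 2, 3, 4]

Answer: 0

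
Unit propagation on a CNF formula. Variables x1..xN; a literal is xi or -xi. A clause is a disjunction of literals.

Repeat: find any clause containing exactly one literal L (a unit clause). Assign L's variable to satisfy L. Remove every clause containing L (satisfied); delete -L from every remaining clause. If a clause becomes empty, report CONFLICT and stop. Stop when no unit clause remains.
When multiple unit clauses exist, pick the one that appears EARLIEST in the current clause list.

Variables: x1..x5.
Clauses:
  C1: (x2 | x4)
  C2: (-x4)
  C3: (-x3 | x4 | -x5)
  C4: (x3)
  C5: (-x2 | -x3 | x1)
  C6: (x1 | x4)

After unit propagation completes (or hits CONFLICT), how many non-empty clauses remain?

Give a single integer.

Answer: 0

Derivation:
unit clause [-4] forces x4=F; simplify:
  drop 4 from [2, 4] -> [2]
  drop 4 from [-3, 4, -5] -> [-3, -5]
  drop 4 from [1, 4] -> [1]
  satisfied 1 clause(s); 5 remain; assigned so far: [4]
unit clause [2] forces x2=T; simplify:
  drop -2 from [-2, -3, 1] -> [-3, 1]
  satisfied 1 clause(s); 4 remain; assigned so far: [2, 4]
unit clause [3] forces x3=T; simplify:
  drop -3 from [-3, -5] -> [-5]
  drop -3 from [-3, 1] -> [1]
  satisfied 1 clause(s); 3 remain; assigned so far: [2, 3, 4]
unit clause [-5] forces x5=F; simplify:
  satisfied 1 clause(s); 2 remain; assigned so far: [2, 3, 4, 5]
unit clause [1] forces x1=T; simplify:
  satisfied 2 clause(s); 0 remain; assigned so far: [1, 2, 3, 4, 5]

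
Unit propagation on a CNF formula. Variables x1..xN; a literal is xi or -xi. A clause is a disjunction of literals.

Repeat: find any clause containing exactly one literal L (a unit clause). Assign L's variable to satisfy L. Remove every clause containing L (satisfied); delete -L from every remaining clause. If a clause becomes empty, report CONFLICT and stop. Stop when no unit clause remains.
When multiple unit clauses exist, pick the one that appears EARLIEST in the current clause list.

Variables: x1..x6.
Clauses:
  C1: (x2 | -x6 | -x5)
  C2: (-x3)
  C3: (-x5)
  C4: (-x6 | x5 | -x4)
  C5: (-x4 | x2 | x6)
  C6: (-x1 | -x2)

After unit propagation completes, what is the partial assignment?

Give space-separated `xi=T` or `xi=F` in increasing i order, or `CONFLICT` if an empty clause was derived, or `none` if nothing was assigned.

Answer: x3=F x5=F

Derivation:
unit clause [-3] forces x3=F; simplify:
  satisfied 1 clause(s); 5 remain; assigned so far: [3]
unit clause [-5] forces x5=F; simplify:
  drop 5 from [-6, 5, -4] -> [-6, -4]
  satisfied 2 clause(s); 3 remain; assigned so far: [3, 5]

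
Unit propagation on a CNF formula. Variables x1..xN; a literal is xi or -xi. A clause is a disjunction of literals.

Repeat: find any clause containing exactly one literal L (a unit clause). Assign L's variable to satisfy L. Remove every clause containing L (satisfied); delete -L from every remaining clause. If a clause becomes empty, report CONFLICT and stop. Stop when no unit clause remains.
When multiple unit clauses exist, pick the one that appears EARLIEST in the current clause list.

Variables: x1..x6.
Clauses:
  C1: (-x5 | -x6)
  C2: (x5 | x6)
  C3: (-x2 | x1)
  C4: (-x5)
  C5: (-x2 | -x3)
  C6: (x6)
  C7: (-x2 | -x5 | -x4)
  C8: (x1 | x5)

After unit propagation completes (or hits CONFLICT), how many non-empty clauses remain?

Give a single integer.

Answer: 1

Derivation:
unit clause [-5] forces x5=F; simplify:
  drop 5 from [5, 6] -> [6]
  drop 5 from [1, 5] -> [1]
  satisfied 3 clause(s); 5 remain; assigned so far: [5]
unit clause [6] forces x6=T; simplify:
  satisfied 2 clause(s); 3 remain; assigned so far: [5, 6]
unit clause [1] forces x1=T; simplify:
  satisfied 2 clause(s); 1 remain; assigned so far: [1, 5, 6]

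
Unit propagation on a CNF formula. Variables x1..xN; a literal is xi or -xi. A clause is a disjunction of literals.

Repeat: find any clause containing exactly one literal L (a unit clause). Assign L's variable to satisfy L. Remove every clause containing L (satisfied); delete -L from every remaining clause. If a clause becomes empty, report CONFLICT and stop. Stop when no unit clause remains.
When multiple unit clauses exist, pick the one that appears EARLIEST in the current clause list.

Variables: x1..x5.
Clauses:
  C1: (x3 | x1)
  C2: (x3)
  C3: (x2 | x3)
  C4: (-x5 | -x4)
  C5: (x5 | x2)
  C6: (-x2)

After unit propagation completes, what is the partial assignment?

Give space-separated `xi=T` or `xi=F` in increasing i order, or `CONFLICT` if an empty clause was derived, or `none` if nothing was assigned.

unit clause [3] forces x3=T; simplify:
  satisfied 3 clause(s); 3 remain; assigned so far: [3]
unit clause [-2] forces x2=F; simplify:
  drop 2 from [5, 2] -> [5]
  satisfied 1 clause(s); 2 remain; assigned so far: [2, 3]
unit clause [5] forces x5=T; simplify:
  drop -5 from [-5, -4] -> [-4]
  satisfied 1 clause(s); 1 remain; assigned so far: [2, 3, 5]
unit clause [-4] forces x4=F; simplify:
  satisfied 1 clause(s); 0 remain; assigned so far: [2, 3, 4, 5]

Answer: x2=F x3=T x4=F x5=T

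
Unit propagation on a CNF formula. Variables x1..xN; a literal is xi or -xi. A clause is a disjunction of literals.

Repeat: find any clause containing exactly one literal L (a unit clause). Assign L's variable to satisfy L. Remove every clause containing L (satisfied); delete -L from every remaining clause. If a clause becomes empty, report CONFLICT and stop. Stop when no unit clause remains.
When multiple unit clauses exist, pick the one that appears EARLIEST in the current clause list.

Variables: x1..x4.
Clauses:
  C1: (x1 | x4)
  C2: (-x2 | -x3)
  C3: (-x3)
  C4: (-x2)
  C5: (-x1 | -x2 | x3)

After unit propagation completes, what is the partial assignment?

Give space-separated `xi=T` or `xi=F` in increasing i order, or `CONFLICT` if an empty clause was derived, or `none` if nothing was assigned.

Answer: x2=F x3=F

Derivation:
unit clause [-3] forces x3=F; simplify:
  drop 3 from [-1, -2, 3] -> [-1, -2]
  satisfied 2 clause(s); 3 remain; assigned so far: [3]
unit clause [-2] forces x2=F; simplify:
  satisfied 2 clause(s); 1 remain; assigned so far: [2, 3]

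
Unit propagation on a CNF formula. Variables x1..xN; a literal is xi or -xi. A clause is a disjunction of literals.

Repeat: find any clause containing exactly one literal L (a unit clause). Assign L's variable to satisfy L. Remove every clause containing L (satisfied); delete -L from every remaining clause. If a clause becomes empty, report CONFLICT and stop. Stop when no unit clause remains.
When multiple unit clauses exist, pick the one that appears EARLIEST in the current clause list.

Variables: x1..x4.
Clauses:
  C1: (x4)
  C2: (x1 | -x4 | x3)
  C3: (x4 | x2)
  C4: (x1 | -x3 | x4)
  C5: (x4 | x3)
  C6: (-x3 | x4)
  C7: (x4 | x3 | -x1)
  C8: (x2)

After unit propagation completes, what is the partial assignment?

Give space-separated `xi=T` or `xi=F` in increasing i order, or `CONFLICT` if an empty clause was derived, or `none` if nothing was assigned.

Answer: x2=T x4=T

Derivation:
unit clause [4] forces x4=T; simplify:
  drop -4 from [1, -4, 3] -> [1, 3]
  satisfied 6 clause(s); 2 remain; assigned so far: [4]
unit clause [2] forces x2=T; simplify:
  satisfied 1 clause(s); 1 remain; assigned so far: [2, 4]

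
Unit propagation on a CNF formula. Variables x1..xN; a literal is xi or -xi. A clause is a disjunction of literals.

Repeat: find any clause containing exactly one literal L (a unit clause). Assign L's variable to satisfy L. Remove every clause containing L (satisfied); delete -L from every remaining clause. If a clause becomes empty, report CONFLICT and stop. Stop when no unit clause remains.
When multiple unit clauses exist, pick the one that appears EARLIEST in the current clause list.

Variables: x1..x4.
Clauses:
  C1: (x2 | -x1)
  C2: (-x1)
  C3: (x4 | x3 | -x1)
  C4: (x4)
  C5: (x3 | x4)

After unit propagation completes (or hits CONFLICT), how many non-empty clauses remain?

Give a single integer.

unit clause [-1] forces x1=F; simplify:
  satisfied 3 clause(s); 2 remain; assigned so far: [1]
unit clause [4] forces x4=T; simplify:
  satisfied 2 clause(s); 0 remain; assigned so far: [1, 4]

Answer: 0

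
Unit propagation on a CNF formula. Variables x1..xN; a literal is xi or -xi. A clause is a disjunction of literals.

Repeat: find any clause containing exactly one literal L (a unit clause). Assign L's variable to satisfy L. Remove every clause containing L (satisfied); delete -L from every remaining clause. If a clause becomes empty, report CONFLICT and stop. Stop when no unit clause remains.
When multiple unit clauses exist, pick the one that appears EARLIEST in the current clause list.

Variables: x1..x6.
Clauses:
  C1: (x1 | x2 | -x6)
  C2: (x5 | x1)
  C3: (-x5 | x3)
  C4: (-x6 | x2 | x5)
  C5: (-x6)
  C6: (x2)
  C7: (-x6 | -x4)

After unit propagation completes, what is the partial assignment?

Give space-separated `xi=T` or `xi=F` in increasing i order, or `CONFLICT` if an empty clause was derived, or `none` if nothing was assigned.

unit clause [-6] forces x6=F; simplify:
  satisfied 4 clause(s); 3 remain; assigned so far: [6]
unit clause [2] forces x2=T; simplify:
  satisfied 1 clause(s); 2 remain; assigned so far: [2, 6]

Answer: x2=T x6=F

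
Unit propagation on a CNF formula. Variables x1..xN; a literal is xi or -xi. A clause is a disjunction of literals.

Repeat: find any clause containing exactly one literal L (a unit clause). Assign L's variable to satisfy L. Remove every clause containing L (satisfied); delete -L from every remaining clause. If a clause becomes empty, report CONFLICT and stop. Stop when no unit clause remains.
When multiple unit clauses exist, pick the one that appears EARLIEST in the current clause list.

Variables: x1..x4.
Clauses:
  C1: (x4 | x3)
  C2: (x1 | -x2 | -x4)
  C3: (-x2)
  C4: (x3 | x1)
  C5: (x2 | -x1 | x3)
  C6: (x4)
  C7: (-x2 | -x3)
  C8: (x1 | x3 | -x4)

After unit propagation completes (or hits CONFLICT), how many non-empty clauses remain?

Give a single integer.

unit clause [-2] forces x2=F; simplify:
  drop 2 from [2, -1, 3] -> [-1, 3]
  satisfied 3 clause(s); 5 remain; assigned so far: [2]
unit clause [4] forces x4=T; simplify:
  drop -4 from [1, 3, -4] -> [1, 3]
  satisfied 2 clause(s); 3 remain; assigned so far: [2, 4]

Answer: 3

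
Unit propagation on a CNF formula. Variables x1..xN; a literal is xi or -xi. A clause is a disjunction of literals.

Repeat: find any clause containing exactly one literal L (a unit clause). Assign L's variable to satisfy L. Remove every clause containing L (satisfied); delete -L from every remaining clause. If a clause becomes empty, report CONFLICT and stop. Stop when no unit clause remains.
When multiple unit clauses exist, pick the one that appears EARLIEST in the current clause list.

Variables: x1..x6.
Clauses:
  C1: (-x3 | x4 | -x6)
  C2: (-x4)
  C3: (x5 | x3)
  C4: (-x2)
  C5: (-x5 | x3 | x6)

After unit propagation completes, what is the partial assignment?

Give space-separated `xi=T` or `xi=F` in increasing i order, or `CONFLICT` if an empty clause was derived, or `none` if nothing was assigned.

Answer: x2=F x4=F

Derivation:
unit clause [-4] forces x4=F; simplify:
  drop 4 from [-3, 4, -6] -> [-3, -6]
  satisfied 1 clause(s); 4 remain; assigned so far: [4]
unit clause [-2] forces x2=F; simplify:
  satisfied 1 clause(s); 3 remain; assigned so far: [2, 4]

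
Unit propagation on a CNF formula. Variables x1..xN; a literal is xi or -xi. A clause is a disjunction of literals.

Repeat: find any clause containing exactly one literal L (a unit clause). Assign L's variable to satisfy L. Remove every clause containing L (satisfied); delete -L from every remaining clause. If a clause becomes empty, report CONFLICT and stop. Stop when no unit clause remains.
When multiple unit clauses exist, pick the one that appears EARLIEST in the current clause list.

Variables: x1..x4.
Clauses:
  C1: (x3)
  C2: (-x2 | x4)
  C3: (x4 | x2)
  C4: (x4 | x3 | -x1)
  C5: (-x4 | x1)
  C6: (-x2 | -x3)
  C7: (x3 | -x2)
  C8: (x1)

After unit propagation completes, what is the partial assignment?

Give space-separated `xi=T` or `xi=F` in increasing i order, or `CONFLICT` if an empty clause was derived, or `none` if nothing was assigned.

Answer: x1=T x2=F x3=T x4=T

Derivation:
unit clause [3] forces x3=T; simplify:
  drop -3 from [-2, -3] -> [-2]
  satisfied 3 clause(s); 5 remain; assigned so far: [3]
unit clause [-2] forces x2=F; simplify:
  drop 2 from [4, 2] -> [4]
  satisfied 2 clause(s); 3 remain; assigned so far: [2, 3]
unit clause [4] forces x4=T; simplify:
  drop -4 from [-4, 1] -> [1]
  satisfied 1 clause(s); 2 remain; assigned so far: [2, 3, 4]
unit clause [1] forces x1=T; simplify:
  satisfied 2 clause(s); 0 remain; assigned so far: [1, 2, 3, 4]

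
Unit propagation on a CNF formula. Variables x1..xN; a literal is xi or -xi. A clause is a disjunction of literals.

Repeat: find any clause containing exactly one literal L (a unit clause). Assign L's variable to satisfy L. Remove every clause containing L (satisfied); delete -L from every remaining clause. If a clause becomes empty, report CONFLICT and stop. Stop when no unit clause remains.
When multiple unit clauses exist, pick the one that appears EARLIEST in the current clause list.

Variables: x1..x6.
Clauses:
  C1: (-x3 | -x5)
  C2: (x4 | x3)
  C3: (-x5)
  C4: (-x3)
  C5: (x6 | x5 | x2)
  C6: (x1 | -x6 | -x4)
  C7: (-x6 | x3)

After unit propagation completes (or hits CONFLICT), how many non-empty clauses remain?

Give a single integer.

unit clause [-5] forces x5=F; simplify:
  drop 5 from [6, 5, 2] -> [6, 2]
  satisfied 2 clause(s); 5 remain; assigned so far: [5]
unit clause [-3] forces x3=F; simplify:
  drop 3 from [4, 3] -> [4]
  drop 3 from [-6, 3] -> [-6]
  satisfied 1 clause(s); 4 remain; assigned so far: [3, 5]
unit clause [4] forces x4=T; simplify:
  drop -4 from [1, -6, -4] -> [1, -6]
  satisfied 1 clause(s); 3 remain; assigned so far: [3, 4, 5]
unit clause [-6] forces x6=F; simplify:
  drop 6 from [6, 2] -> [2]
  satisfied 2 clause(s); 1 remain; assigned so far: [3, 4, 5, 6]
unit clause [2] forces x2=T; simplify:
  satisfied 1 clause(s); 0 remain; assigned so far: [2, 3, 4, 5, 6]

Answer: 0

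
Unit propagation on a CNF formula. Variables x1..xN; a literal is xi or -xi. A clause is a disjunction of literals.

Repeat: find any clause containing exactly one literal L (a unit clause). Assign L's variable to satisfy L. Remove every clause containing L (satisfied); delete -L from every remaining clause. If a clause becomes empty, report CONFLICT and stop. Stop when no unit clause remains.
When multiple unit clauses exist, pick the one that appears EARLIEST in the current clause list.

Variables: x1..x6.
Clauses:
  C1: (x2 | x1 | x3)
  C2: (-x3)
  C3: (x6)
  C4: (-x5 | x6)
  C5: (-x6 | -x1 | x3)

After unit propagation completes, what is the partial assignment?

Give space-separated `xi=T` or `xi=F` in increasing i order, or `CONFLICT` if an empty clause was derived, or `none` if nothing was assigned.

Answer: x1=F x2=T x3=F x6=T

Derivation:
unit clause [-3] forces x3=F; simplify:
  drop 3 from [2, 1, 3] -> [2, 1]
  drop 3 from [-6, -1, 3] -> [-6, -1]
  satisfied 1 clause(s); 4 remain; assigned so far: [3]
unit clause [6] forces x6=T; simplify:
  drop -6 from [-6, -1] -> [-1]
  satisfied 2 clause(s); 2 remain; assigned so far: [3, 6]
unit clause [-1] forces x1=F; simplify:
  drop 1 from [2, 1] -> [2]
  satisfied 1 clause(s); 1 remain; assigned so far: [1, 3, 6]
unit clause [2] forces x2=T; simplify:
  satisfied 1 clause(s); 0 remain; assigned so far: [1, 2, 3, 6]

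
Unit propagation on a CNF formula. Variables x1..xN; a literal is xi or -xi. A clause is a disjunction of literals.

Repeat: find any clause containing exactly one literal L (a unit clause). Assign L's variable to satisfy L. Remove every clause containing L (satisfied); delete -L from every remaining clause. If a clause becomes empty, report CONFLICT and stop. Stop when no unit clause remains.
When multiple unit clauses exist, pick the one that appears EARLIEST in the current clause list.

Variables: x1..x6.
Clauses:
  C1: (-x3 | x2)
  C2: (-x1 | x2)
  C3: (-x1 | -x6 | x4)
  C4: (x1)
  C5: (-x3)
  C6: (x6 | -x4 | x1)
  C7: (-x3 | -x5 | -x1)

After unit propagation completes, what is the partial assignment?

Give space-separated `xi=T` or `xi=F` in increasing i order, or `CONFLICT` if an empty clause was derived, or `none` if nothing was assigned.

Answer: x1=T x2=T x3=F

Derivation:
unit clause [1] forces x1=T; simplify:
  drop -1 from [-1, 2] -> [2]
  drop -1 from [-1, -6, 4] -> [-6, 4]
  drop -1 from [-3, -5, -1] -> [-3, -5]
  satisfied 2 clause(s); 5 remain; assigned so far: [1]
unit clause [2] forces x2=T; simplify:
  satisfied 2 clause(s); 3 remain; assigned so far: [1, 2]
unit clause [-3] forces x3=F; simplify:
  satisfied 2 clause(s); 1 remain; assigned so far: [1, 2, 3]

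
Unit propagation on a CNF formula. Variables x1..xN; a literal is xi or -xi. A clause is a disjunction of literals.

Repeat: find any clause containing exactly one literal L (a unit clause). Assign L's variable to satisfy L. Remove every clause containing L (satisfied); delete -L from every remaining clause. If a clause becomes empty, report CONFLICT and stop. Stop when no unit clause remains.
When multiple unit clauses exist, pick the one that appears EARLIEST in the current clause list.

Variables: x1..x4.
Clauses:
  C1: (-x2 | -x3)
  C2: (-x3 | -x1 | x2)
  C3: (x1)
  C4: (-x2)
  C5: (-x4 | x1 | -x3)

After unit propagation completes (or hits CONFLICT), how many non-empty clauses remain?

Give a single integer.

unit clause [1] forces x1=T; simplify:
  drop -1 from [-3, -1, 2] -> [-3, 2]
  satisfied 2 clause(s); 3 remain; assigned so far: [1]
unit clause [-2] forces x2=F; simplify:
  drop 2 from [-3, 2] -> [-3]
  satisfied 2 clause(s); 1 remain; assigned so far: [1, 2]
unit clause [-3] forces x3=F; simplify:
  satisfied 1 clause(s); 0 remain; assigned so far: [1, 2, 3]

Answer: 0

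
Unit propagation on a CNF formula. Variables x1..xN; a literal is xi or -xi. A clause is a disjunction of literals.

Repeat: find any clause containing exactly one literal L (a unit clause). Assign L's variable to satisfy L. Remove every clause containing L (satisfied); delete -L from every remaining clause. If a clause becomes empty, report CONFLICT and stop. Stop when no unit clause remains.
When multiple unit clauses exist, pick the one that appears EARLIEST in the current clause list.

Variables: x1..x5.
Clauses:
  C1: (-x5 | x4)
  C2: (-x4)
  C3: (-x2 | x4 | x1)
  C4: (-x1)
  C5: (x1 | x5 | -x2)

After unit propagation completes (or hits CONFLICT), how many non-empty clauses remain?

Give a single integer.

unit clause [-4] forces x4=F; simplify:
  drop 4 from [-5, 4] -> [-5]
  drop 4 from [-2, 4, 1] -> [-2, 1]
  satisfied 1 clause(s); 4 remain; assigned so far: [4]
unit clause [-5] forces x5=F; simplify:
  drop 5 from [1, 5, -2] -> [1, -2]
  satisfied 1 clause(s); 3 remain; assigned so far: [4, 5]
unit clause [-1] forces x1=F; simplify:
  drop 1 from [-2, 1] -> [-2]
  drop 1 from [1, -2] -> [-2]
  satisfied 1 clause(s); 2 remain; assigned so far: [1, 4, 5]
unit clause [-2] forces x2=F; simplify:
  satisfied 2 clause(s); 0 remain; assigned so far: [1, 2, 4, 5]

Answer: 0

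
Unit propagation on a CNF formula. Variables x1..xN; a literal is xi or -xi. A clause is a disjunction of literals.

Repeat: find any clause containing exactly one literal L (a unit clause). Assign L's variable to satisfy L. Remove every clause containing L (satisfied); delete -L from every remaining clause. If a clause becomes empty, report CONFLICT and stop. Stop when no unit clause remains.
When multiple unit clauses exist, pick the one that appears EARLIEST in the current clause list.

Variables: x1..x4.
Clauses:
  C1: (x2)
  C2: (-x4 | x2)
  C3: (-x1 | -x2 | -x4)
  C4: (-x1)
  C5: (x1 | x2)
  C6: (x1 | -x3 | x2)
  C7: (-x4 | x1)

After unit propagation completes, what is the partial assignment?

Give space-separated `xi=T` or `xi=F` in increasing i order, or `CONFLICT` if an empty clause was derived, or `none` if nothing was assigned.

Answer: x1=F x2=T x4=F

Derivation:
unit clause [2] forces x2=T; simplify:
  drop -2 from [-1, -2, -4] -> [-1, -4]
  satisfied 4 clause(s); 3 remain; assigned so far: [2]
unit clause [-1] forces x1=F; simplify:
  drop 1 from [-4, 1] -> [-4]
  satisfied 2 clause(s); 1 remain; assigned so far: [1, 2]
unit clause [-4] forces x4=F; simplify:
  satisfied 1 clause(s); 0 remain; assigned so far: [1, 2, 4]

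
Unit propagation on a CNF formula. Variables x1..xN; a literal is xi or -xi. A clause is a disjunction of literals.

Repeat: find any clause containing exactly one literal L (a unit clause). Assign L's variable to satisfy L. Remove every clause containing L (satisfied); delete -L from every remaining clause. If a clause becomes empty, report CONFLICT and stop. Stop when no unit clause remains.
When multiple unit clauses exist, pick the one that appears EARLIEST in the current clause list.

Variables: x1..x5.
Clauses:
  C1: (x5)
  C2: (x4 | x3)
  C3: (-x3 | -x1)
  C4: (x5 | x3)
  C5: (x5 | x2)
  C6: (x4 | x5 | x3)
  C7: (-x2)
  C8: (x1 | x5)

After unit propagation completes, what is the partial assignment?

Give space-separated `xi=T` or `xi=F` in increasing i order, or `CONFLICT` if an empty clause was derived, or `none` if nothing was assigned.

Answer: x2=F x5=T

Derivation:
unit clause [5] forces x5=T; simplify:
  satisfied 5 clause(s); 3 remain; assigned so far: [5]
unit clause [-2] forces x2=F; simplify:
  satisfied 1 clause(s); 2 remain; assigned so far: [2, 5]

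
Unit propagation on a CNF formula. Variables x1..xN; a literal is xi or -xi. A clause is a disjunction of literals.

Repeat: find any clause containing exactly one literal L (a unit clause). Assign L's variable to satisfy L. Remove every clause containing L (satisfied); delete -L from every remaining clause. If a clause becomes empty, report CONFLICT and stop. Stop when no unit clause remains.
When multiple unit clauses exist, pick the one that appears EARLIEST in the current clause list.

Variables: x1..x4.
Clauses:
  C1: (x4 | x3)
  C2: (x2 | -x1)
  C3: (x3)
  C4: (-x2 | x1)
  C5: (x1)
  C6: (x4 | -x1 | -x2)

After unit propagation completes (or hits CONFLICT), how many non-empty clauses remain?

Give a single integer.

Answer: 0

Derivation:
unit clause [3] forces x3=T; simplify:
  satisfied 2 clause(s); 4 remain; assigned so far: [3]
unit clause [1] forces x1=T; simplify:
  drop -1 from [2, -1] -> [2]
  drop -1 from [4, -1, -2] -> [4, -2]
  satisfied 2 clause(s); 2 remain; assigned so far: [1, 3]
unit clause [2] forces x2=T; simplify:
  drop -2 from [4, -2] -> [4]
  satisfied 1 clause(s); 1 remain; assigned so far: [1, 2, 3]
unit clause [4] forces x4=T; simplify:
  satisfied 1 clause(s); 0 remain; assigned so far: [1, 2, 3, 4]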